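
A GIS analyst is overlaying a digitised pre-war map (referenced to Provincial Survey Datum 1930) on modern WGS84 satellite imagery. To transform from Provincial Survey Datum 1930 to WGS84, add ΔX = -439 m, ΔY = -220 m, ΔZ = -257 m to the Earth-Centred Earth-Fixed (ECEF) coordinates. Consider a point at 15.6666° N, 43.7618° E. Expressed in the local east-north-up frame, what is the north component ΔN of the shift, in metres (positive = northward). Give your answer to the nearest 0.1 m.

ΔN = -120.7 m

The local north axis is (−sin φ cos λ, −sin φ sin λ, cos φ), giving ΔN = 85.617 + 41.091 − 247.452 = -120.74 m.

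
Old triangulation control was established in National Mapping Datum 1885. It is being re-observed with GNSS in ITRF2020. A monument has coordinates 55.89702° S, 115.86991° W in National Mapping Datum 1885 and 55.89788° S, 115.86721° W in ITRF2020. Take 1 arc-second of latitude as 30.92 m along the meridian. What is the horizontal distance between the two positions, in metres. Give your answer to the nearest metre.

194 m

Δφ = -55.89788° − -55.89702° = -0.00086°; Δλ = -115.86721° − -115.86991° = +0.00270°.
1° of latitude = 3600 × 30.92 = 111312 m.
ΔN = Δφ × 111312 = -95.7 m; ΔE = Δλ × 111312 × cos(-55.89702°) = +0.00270 × 111312 × 0.560682 = 168.5 m.
Distance = √(ΔE² + ΔN²) = √(168.5² + (-95.7)²) = 193.8 m.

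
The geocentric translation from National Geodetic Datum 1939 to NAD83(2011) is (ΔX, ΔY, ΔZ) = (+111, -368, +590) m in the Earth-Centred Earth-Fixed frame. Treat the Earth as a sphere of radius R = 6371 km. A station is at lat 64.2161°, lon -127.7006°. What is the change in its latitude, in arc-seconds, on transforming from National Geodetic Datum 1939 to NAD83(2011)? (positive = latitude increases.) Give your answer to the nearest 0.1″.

sin φ = 0.900441, cos φ = 0.434978, sin λ = -0.791217, cos λ = -0.611535.
North component: ΔN = −sin φ cos λ·ΔX − sin φ sin λ·ΔY + cos φ·ΔZ = −(0.900441)(-0.611535)(111) − (0.900441)(-0.791217)(-368) + (0.434978)(590) = 55.58 m.
1° of latitude spans πR/180 = 111195 m, so Δφ = 55.58 / 111195 × 3600 = 1.799″.

Δφ = 1.8″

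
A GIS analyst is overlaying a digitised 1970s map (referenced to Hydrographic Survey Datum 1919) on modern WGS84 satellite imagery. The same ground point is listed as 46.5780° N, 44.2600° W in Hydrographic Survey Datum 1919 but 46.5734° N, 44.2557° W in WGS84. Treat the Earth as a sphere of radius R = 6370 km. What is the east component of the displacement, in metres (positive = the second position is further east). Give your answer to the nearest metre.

Δφ = 46.5734° − 46.5780° = -0.0046°; Δλ = -44.2557° − -44.2600° = +0.0043°.
1° along a meridian = πR/180 = 111177 m.
ΔN = Δφ × 111177 = -511.4 m; ΔE = Δλ × 111177 × cos(46.5780°) = +0.0043 × 111177 × 0.687366 = 328.6 m.

ΔE = 329 m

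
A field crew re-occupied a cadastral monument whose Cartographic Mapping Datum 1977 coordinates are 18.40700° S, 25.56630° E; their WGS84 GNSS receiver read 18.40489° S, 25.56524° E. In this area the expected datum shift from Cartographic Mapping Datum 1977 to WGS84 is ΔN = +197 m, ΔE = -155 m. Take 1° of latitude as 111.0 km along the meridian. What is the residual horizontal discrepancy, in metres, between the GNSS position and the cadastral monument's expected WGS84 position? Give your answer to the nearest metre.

57 m

Observed coordinate differences: Δφ = +0.00211°, Δλ = -0.00106°.
Converting to metres (1° lat = 111000 m, cos φ = 0.948837): observed ΔN = 234.2 m, observed ΔE = -111.6 m.
Subtracting the expected shift leaves a residual of 234.2 − (197) = 37.2 m north and -111.6 − (-155) = 43.4 m east.
Residual distance = √(37.2² + 43.4²) = 57.1 m.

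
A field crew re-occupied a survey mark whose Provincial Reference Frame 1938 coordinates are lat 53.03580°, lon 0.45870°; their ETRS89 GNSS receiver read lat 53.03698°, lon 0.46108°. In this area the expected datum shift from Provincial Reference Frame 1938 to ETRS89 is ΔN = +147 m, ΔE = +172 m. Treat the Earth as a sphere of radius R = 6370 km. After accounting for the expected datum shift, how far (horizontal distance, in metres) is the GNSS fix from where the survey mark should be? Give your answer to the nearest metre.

Observed coordinate differences: Δφ = +0.00118°, Δλ = +0.00238°.
Converting to metres (1° lat = 111177 m, cos φ = 0.601316): observed ΔN = 131.2 m, observed ΔE = 159.1 m.
Subtracting the expected shift leaves a residual of 131.2 − (147) = -15.8 m north and 159.1 − (172) = -12.9 m east.
Residual distance = √((-15.8)² + (-12.9)²) = 20.4 m.

20 m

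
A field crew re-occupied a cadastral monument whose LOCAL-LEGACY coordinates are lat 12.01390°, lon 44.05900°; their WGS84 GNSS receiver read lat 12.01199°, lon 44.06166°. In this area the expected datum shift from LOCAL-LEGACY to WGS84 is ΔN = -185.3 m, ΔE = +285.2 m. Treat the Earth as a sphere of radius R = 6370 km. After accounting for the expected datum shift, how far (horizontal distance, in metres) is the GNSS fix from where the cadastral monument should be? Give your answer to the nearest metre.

27 m

Observed coordinate differences: Δφ = -0.00191°, Δλ = +0.00266°.
Converting to metres (1° lat = 111177 m, cos φ = 0.978097): observed ΔN = -212.3 m, observed ΔE = 289.3 m.
Subtracting the expected shift leaves a residual of -212.3 − (-185.3) = -27.0 m north and 289.3 − (285.2) = 4.1 m east.
Residual distance = √((-27.0)² + 4.1²) = 27.4 m.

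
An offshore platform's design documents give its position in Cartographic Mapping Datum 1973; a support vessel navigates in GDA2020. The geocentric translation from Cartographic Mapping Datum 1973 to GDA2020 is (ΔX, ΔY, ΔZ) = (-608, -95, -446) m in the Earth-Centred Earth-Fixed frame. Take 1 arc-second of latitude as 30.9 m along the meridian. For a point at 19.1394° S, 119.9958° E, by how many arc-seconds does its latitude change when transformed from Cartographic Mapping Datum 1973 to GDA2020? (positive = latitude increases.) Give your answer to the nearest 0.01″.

sin φ = -0.327868, cos φ = 0.944724, sin λ = 0.866062, cos λ = -0.499937.
North component: ΔN = −sin φ cos λ·ΔX − sin φ sin λ·ΔY + cos φ·ΔZ = −(-0.327868)(-0.499937)(-608) − (-0.327868)(0.866062)(-95) + (0.944724)(-446) = -348.66 m.
1° of latitude spans 3600 × 30.90 = 111240 m, so Δφ = -348.66 / 111240 × 3600 = -11.284″.

Δφ = -11.28″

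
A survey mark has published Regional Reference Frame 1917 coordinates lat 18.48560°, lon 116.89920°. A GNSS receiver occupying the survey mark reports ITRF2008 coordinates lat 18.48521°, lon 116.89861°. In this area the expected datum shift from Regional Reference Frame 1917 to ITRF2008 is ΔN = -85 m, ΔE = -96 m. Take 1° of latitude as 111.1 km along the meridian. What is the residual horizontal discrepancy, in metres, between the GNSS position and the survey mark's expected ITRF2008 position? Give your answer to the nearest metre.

Observed coordinate differences: Δφ = -0.00039°, Δλ = -0.00059°.
Converting to metres (1° lat = 111100 m, cos φ = 0.948403): observed ΔN = -43.3 m, observed ΔE = -62.2 m.
Subtracting the expected shift leaves a residual of -43.3 − (-85) = 41.7 m north and -62.2 − (-96) = 33.8 m east.
Residual distance = √(41.7² + 33.8²) = 53.7 m.

54 m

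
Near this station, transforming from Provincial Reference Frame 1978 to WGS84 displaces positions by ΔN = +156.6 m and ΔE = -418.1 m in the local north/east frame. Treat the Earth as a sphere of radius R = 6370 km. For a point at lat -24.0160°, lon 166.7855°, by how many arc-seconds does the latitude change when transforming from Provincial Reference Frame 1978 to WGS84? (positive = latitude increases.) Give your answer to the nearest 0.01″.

On a sphere of radius R, 1 rad of latitude = R, so Δφ = ΔN / R = 156.6 / 6370000 = 2.4584e-05 rad = 5.071″.

Δφ = 5.07″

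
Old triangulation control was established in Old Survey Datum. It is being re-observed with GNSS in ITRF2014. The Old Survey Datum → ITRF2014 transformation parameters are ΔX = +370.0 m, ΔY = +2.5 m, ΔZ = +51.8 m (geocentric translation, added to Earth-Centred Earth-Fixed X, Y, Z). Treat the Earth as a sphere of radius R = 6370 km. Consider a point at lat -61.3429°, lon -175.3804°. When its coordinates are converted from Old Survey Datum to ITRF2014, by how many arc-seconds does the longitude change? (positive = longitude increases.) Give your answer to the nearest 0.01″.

sin φ = -0.877505, cos φ = 0.479567, sin λ = -0.080540, cos λ = -0.996751.
East component: ΔE = −sin λ·ΔX + cos λ·ΔY = −(-0.080540)(370.0) + (-0.996751)(2.5) = 27.31 m.
1° of latitude spans πR/180 = 111177 m; at latitude φ, 1° of longitude spans that × cos φ = 53317.0 m, so Δλ = 27.31 / 53317.0 × 3600 = 1.844″.

Δλ = 1.84″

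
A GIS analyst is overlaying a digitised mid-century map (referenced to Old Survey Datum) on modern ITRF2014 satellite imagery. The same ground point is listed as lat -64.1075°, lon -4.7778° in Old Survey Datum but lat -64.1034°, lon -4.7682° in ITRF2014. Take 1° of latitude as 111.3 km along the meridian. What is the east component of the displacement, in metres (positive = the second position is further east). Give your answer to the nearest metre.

Δφ = -64.1034° − -64.1075° = +0.0041°; Δλ = -4.7682° − -4.7778° = +0.0096°.
ΔN = Δφ × 111300 = 456.3 m; ΔE = Δλ × 111300 × cos(-64.1075°) = +0.0096 × 111300 × 0.436684 = 466.6 m.

ΔE = 467 m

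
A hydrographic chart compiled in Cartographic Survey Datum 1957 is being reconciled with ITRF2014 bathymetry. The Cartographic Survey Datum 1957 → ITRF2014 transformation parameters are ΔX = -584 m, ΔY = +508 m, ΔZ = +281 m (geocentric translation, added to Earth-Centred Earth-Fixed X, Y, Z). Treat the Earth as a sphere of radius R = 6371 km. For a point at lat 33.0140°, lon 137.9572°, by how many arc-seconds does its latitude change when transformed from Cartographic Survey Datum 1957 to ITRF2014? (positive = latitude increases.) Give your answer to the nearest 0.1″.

Δφ = -6.0″

sin φ = 0.544844, cos φ = 0.838537, sin λ = 0.669686, cos λ = -0.742645.
North component: ΔN = −sin φ cos λ·ΔX − sin φ sin λ·ΔY + cos φ·ΔZ = −(0.544844)(-0.742645)(-584) − (0.544844)(0.669686)(508) + (0.838537)(281) = -186.03 m.
1° of latitude spans πR/180 = 111195 m, so Δφ = -186.03 / 111195 × 3600 = -6.023″.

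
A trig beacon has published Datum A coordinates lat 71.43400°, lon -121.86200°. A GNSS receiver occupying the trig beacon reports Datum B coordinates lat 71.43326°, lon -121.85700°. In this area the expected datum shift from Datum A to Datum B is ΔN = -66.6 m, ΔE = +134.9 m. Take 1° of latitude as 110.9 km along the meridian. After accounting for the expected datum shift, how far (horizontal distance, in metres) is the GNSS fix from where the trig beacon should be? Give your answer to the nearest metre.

Observed coordinate differences: Δφ = -0.00074°, Δλ = +0.00500°.
Converting to metres (1° lat = 110900 m, cos φ = 0.318397): observed ΔN = -82.1 m, observed ΔE = 176.6 m.
Subtracting the expected shift leaves a residual of -82.1 − (-66.6) = -15.5 m north and 176.6 − (134.9) = 41.7 m east.
Residual distance = √((-15.5)² + 41.7²) = 44.4 m.

44 m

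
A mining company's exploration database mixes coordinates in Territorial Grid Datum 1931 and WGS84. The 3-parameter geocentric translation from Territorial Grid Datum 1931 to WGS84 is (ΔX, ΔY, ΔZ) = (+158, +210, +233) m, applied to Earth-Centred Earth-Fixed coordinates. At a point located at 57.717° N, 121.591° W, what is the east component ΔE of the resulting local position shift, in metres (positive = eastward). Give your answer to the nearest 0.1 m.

At φ = 57.717°, λ = -121.591°: sin φ = 0.845420, cos φ = 0.534102, sin λ = -0.851809, cos λ = -0.523852.
ΔE = −sin λ·ΔX + cos λ·ΔY = −(-0.851809)·(158) + (-0.523852)·(210) = 24.58 m.

ΔE = 24.6 m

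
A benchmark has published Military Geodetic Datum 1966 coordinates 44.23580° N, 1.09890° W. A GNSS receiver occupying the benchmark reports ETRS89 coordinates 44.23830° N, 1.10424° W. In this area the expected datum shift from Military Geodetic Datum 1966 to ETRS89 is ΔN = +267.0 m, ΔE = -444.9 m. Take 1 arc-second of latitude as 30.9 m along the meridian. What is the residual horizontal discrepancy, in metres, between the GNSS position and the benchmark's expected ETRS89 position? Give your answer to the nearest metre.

Observed coordinate differences: Δφ = +0.00250°, Δλ = -0.00534°.
Converting to metres (1° lat = 111240 m, cos φ = 0.716475): observed ΔN = 278.1 m, observed ΔE = -425.6 m.
Subtracting the expected shift leaves a residual of 278.1 − (267.0) = 11.1 m north and -425.6 − (-444.9) = 19.3 m east.
Residual distance = √(11.1² + 19.3²) = 22.3 m.

22 m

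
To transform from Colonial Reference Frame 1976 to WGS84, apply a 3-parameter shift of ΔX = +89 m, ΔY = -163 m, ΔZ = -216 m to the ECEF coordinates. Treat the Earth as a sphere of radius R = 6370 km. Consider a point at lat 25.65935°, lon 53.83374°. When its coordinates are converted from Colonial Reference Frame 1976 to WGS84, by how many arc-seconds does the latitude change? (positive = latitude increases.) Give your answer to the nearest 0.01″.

sin φ = 0.433020, cos φ = 0.901384, sin λ = 0.807308, cos λ = 0.590130.
North component: ΔN = −sin φ cos λ·ΔX − sin φ sin λ·ΔY + cos φ·ΔZ = −(0.433020)(0.590130)(89) − (0.433020)(0.807308)(-163) + (0.901384)(-216) = -160.46 m.
1° of latitude spans πR/180 = 111177 m, so Δφ = -160.46 / 111177 × 3600 = -5.196″.

Δφ = -5.20″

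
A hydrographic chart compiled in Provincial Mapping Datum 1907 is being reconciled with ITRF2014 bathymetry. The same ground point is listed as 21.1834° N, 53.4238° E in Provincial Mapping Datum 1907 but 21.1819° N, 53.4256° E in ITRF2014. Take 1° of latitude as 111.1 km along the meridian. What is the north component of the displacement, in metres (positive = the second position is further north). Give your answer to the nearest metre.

ΔN = -167 m

Δφ = 21.1819° − 21.1834° = -0.0015°; Δλ = 53.4256° − 53.4238° = +0.0018°.
ΔN = Δφ × 111100 = -166.7 m; ΔE = Δλ × 111100 × cos(21.1834°) = +0.0018 × 111100 × 0.932429 = 186.5 m.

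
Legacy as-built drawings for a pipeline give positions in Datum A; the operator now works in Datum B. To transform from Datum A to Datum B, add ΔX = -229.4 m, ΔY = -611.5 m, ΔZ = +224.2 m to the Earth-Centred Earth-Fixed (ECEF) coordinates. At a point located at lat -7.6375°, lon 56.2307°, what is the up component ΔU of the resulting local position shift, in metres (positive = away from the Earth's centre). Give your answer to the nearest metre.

ΔU = -660 m

At φ = -7.6375°, λ = 56.2307°: sin φ = -0.132905, cos φ = 0.991129, sin λ = 0.831282, cos λ = 0.555850.
ΔU = cos φ cos λ·ΔX + cos φ sin λ·ΔY + sin φ·ΔZ = (0.991129)(0.555850)(-229.4) + (0.991129)(0.831282)(-611.5) + (-0.132905)(224.2) = -660.00 m.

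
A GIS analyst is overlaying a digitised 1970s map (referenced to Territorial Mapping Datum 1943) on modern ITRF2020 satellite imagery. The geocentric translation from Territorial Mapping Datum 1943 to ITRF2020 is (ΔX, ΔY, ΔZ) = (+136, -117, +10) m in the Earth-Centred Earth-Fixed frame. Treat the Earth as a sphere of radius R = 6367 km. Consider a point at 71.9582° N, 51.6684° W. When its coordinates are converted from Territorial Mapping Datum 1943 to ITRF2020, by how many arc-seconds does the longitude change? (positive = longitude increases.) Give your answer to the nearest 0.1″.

sin φ = 0.950831, cos φ = 0.309711, sin λ = -0.784434, cos λ = 0.620212.
East component: ΔE = −sin λ·ΔX + cos λ·ΔY = −(-0.784434)(136) + (0.620212)(-117) = 34.12 m.
1° of latitude spans πR/180 = 111125 m; at latitude φ, 1° of longitude spans that × cos φ = 34416.6 m, so Δλ = 34.12 / 34416.6 × 3600 = 3.569″.

Δλ = 3.6″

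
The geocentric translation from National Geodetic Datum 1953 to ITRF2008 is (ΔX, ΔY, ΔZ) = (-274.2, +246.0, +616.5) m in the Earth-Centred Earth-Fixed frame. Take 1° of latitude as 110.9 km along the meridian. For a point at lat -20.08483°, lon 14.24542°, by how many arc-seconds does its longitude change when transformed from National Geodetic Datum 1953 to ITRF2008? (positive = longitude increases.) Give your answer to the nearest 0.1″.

Δλ = 10.6″

sin φ = -0.343411, cos φ = 0.939185, sin λ = 0.246076, cos λ = 0.969251.
East component: ΔE = −sin λ·ΔX + cos λ·ΔY = −(0.246076)(-274.2) + (0.969251)(246.0) = 305.91 m.
1° of latitude spans 110900 m; at latitude φ, 1° of longitude spans that × cos φ = 104155.6 m, so Δλ = 305.91 / 104155.6 × 3600 = 10.573″.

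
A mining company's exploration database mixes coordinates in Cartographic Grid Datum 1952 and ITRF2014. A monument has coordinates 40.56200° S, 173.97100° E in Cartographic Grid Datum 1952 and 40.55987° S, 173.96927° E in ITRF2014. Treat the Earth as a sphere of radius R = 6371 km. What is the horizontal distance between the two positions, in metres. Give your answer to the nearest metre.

Δφ = -40.55987° − -40.56200° = +0.00213°; Δλ = 173.96927° − 173.97100° = -0.00173°.
1° along a meridian = πR/180 = 111195 m.
ΔN = Δφ × 111195 = 236.8 m; ΔE = Δλ × 111195 × cos(-40.56200°) = -0.00173 × 111195 × 0.759703 = -146.1 m.
Distance = √(ΔE² + ΔN²) = √((-146.1)² + 236.8²) = 278.3 m.

278 m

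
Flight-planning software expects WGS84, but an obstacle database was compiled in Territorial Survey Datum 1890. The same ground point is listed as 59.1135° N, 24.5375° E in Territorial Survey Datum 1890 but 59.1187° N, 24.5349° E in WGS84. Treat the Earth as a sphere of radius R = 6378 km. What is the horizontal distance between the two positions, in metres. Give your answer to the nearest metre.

598 m

Δφ = 59.1187° − 59.1135° = +0.0052°; Δλ = 24.5349° − 24.5375° = -0.0026°.
1° along a meridian = πR/180 = 111317 m.
ΔN = Δφ × 111317 = 578.8 m; ΔE = Δλ × 111317 × cos(59.1135°) = -0.0026 × 111317 × 0.513339 = -148.6 m.
Distance = √(ΔE² + ΔN²) = √((-148.6)² + 578.8²) = 597.6 m.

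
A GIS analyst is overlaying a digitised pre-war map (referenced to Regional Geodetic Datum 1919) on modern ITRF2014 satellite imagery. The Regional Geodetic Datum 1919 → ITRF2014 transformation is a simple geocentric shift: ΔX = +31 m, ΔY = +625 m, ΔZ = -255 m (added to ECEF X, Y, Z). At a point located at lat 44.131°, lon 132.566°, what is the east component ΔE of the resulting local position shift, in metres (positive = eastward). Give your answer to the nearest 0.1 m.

ΔE = -445.6 m

The local east axis at (φ, λ) is (−sin λ, cos λ, 0), so ΔE = −sin(132.566°)·31 + cos(132.566°)·625 = -445.61 m.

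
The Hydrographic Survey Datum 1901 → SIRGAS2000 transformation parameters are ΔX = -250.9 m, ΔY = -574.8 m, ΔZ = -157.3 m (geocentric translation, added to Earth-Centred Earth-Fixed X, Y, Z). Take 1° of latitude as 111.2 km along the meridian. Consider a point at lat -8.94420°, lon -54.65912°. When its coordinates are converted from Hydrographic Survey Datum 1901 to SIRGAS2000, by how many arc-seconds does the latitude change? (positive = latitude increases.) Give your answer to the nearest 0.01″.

Δφ = -3.40″

sin φ = -0.155472, cos φ = 0.987840, sin λ = -0.815725, cos λ = 0.578440.
North component: ΔN = −sin φ cos λ·ΔX − sin φ sin λ·ΔY + cos φ·ΔZ = −(-0.155472)(0.578440)(-250.9) − (-0.155472)(-0.815725)(-574.8) + (0.987840)(-157.3) = -105.05 m.
1° of latitude spans 111200 m, so Δφ = -105.05 / 111200 × 3600 = -3.401″.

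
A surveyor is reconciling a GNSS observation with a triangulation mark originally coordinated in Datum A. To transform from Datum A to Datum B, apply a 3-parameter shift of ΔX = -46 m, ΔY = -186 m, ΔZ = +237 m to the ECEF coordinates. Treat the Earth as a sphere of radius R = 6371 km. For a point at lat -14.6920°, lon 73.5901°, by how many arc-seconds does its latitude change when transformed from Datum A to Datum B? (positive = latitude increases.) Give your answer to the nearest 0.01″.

sin φ = -0.253623, cos φ = 0.967303, sin λ = 0.959265, cos λ = 0.282507.
North component: ΔN = −sin φ cos λ·ΔX − sin φ sin λ·ΔY + cos φ·ΔZ = −(-0.253623)(0.282507)(-46) − (-0.253623)(0.959265)(-186) + (0.967303)(237) = 180.70 m.
1° of latitude spans πR/180 = 111195 m, so Δφ = 180.70 / 111195 × 3600 = 5.850″.

Δφ = 5.85″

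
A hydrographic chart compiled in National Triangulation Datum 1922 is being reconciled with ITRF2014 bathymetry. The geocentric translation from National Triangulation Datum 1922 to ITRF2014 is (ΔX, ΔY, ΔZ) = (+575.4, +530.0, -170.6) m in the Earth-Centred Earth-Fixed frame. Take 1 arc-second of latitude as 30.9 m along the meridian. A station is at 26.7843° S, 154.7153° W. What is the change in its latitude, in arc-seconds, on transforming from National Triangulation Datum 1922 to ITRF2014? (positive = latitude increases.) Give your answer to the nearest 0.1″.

sin φ = -0.450633, cos φ = 0.892709, sin λ = -0.427116, cos λ = -0.904197.
North component: ΔN = −sin φ cos λ·ΔX − sin φ sin λ·ΔY + cos φ·ΔZ = −(-0.450633)(-0.904197)(575.4) − (-0.450633)(-0.427116)(530.0) + (0.892709)(-170.6) = -488.76 m.
1° of latitude spans 3600 × 30.90 = 111240 m, so Δφ = -488.76 / 111240 × 3600 = -15.817″.

Δφ = -15.8″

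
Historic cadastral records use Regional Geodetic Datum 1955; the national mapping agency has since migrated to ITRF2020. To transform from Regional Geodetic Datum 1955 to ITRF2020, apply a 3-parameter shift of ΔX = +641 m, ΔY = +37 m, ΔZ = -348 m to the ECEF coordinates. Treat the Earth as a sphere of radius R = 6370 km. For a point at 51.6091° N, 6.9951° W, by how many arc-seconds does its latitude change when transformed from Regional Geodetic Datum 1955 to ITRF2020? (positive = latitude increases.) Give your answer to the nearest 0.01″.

Δφ = -23.03″

sin φ = 0.783792, cos φ = 0.621023, sin λ = -0.121784, cos λ = 0.992557.
North component: ΔN = −sin φ cos λ·ΔX − sin φ sin λ·ΔY + cos φ·ΔZ = −(0.783792)(0.992557)(641) − (0.783792)(-0.121784)(37) + (0.621023)(-348) = -711.26 m.
1° of latitude spans πR/180 = 111177 m, so Δφ = -711.26 / 111177 × 3600 = -23.031″.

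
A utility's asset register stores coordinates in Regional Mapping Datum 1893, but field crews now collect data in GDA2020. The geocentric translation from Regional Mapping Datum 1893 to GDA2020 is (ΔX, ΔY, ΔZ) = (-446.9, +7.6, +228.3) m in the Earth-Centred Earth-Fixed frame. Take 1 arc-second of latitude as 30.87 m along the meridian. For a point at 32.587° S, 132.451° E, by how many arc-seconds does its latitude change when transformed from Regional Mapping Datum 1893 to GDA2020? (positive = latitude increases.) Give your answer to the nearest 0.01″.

Δφ = 11.59″

sin φ = -0.538580, cos φ = 0.842575, sin λ = 0.737855, cos λ = -0.674959.
North component: ΔN = −sin φ cos λ·ΔX − sin φ sin λ·ΔY + cos φ·ΔZ = −(-0.538580)(-0.674959)(-446.9) − (-0.538580)(0.737855)(7.6) + (0.842575)(228.3) = 357.84 m.
1° of latitude spans 3600 × 30.87 = 111132 m, so Δφ = 357.84 / 111132 × 3600 = 11.592″.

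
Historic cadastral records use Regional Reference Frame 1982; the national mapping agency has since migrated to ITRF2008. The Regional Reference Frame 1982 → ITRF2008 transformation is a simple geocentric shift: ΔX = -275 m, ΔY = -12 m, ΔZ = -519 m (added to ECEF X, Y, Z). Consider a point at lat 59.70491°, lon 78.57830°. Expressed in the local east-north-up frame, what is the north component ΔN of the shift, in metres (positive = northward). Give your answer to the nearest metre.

The local north axis is (−sin φ cos λ, −sin φ sin λ, cos φ), giving ΔN = 47.021 + 10.156 − 261.811 = -204.63 m.

ΔN = -205 m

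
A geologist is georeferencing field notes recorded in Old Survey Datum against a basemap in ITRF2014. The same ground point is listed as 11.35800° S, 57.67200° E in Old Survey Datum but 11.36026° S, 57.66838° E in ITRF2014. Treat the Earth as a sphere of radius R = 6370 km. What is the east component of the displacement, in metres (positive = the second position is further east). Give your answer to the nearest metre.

Δφ = -11.36026° − -11.35800° = -0.00226°; Δλ = 57.66838° − 57.67200° = -0.00362°.
1° along a meridian = πR/180 = 111177 m.
ΔN = Δφ × 111177 = -251.3 m; ΔE = Δλ × 111177 × cos(-11.35800°) = -0.00362 × 111177 × 0.980416 = -394.6 m.

ΔE = -395 m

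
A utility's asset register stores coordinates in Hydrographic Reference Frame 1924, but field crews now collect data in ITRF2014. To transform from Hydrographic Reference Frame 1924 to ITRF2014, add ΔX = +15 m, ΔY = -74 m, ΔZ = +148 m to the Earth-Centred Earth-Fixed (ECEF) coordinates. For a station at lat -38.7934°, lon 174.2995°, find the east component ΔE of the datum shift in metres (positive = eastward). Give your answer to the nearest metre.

ΔE = 72 m

At φ = -38.7934°, λ = 174.2995°: sin φ = -0.626514, cos φ = 0.779410, sin λ = 0.099328, cos λ = -0.995055.
ΔE = −sin λ·ΔX + cos λ·ΔY = −(0.099328)·(15) + (-0.995055)·(-74) = 72.14 m.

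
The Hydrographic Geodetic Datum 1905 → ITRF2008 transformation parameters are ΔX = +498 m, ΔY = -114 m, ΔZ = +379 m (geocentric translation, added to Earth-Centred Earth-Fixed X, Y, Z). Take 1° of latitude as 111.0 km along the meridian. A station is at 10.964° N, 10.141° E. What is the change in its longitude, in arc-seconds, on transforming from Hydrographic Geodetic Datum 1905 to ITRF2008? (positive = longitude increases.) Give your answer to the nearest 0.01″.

Δλ = -6.60″

sin φ = 0.190192, cos φ = 0.981747, sin λ = 0.176071, cos λ = 0.984377.
East component: ΔE = −sin λ·ΔX + cos λ·ΔY = −(0.176071)(498) + (0.984377)(-114) = -199.90 m.
1° of latitude spans 111000 m; at latitude φ, 1° of longitude spans that × cos φ = 108973.9 m, so Δλ = -199.90 / 108973.9 × 3600 = -6.604″.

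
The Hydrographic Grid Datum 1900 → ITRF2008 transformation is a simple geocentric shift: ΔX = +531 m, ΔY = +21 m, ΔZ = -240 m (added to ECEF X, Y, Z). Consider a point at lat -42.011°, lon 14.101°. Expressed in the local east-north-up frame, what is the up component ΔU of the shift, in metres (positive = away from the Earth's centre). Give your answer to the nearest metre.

ΔU = 547 m

At φ = -42.011°, λ = 14.101°: sin φ = -0.669273, cos φ = 0.743016, sin λ = 0.243632, cos λ = 0.969868.
ΔU = cos φ cos λ·ΔX + cos φ sin λ·ΔY + sin φ·ΔZ = (0.743016)(0.969868)(531) + (0.743016)(0.243632)(21) + (-0.669273)(-240) = 547.08 m.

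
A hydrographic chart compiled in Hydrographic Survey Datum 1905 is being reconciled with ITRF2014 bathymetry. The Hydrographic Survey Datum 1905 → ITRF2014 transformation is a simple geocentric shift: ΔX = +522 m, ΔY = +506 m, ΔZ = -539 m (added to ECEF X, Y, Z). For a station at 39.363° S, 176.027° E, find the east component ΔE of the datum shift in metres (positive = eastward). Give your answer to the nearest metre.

ΔE = -541 m

At φ = -39.363°, λ = 176.027°: sin φ = -0.634231, cos φ = 0.773143, sin λ = 0.069286, cos λ = -0.997597.
ΔE = −sin λ·ΔX + cos λ·ΔY = −(0.069286)·(522) + (-0.997597)·(506) = -540.95 m.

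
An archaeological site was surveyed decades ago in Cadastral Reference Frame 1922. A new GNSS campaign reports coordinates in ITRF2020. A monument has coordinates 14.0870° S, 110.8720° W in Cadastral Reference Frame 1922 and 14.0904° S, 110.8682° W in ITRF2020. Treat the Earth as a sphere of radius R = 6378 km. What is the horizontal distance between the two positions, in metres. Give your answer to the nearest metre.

Δφ = -14.0904° − -14.0870° = -0.0034°; Δλ = -110.8682° − -110.8720° = +0.0038°.
1° along a meridian = πR/180 = 111317 m.
ΔN = Δφ × 111317 = -378.5 m; ΔE = Δλ × 111317 × cos(-14.0870°) = +0.0038 × 111317 × 0.969927 = 410.3 m.
Distance = √(ΔE² + ΔN²) = √(410.3² + (-378.5)²) = 558.2 m.

558 m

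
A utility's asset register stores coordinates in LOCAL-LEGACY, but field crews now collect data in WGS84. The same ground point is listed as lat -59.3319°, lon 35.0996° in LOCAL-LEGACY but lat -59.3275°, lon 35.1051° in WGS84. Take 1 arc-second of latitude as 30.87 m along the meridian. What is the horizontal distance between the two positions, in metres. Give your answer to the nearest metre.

Δφ = -59.3275° − -59.3319° = +0.0044°; Δλ = 35.1051° − 35.0996° = +0.0055°.
1° of latitude = 3600 × 30.87 = 111132 m.
ΔN = Δφ × 111132 = 489.0 m; ΔE = Δλ × 111132 × cos(-59.3319°) = +0.0055 × 111132 × 0.510064 = 311.8 m.
Distance = √(ΔE² + ΔN²) = √(311.8² + 489.0²) = 579.9 m.

580 m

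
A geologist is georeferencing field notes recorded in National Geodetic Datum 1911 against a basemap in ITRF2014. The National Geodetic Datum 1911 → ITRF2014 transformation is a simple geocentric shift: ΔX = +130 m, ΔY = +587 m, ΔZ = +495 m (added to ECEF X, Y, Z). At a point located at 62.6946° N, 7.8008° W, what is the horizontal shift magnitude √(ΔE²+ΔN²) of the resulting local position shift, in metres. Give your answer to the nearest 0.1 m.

At φ = 62.6946°, λ = -7.8008°: sin φ = 0.888574, cos φ = 0.458733, sin λ = -0.135729, cos λ = 0.990746.
ΔE = −sin λ·ΔX + cos λ·ΔY = −(-0.135729)·(130) + (0.990746)·(587) = 599.21 m.
ΔN = −sin φ cos λ·ΔX − sin φ sin λ·ΔY + cos φ·ΔZ = −(0.888574)(0.990746)(130) − (0.888574)(-0.135729)(587) + (0.458733)(495) = 183.42 m.
Horizontal magnitude = √(ΔE² + ΔN²) = √(599.21² + 183.42²) = 626.66 m.

626.7 m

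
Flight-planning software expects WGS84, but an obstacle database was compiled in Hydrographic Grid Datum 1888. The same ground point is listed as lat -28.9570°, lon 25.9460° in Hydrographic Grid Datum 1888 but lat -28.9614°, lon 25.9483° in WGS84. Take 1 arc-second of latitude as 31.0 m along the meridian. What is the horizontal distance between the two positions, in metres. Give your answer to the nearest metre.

540 m

Δφ = -28.9614° − -28.9570° = -0.0044°; Δλ = 25.9483° − 25.9460° = +0.0023°.
1° of latitude = 3600 × 31.00 = 111600 m.
ΔN = Δφ × 111600 = -491.0 m; ΔE = Δλ × 111600 × cos(-28.9570°) = +0.0023 × 111600 × 0.874983 = 224.6 m.
Distance = √(ΔE² + ΔN²) = √(224.6² + (-491.0)²) = 540.0 m.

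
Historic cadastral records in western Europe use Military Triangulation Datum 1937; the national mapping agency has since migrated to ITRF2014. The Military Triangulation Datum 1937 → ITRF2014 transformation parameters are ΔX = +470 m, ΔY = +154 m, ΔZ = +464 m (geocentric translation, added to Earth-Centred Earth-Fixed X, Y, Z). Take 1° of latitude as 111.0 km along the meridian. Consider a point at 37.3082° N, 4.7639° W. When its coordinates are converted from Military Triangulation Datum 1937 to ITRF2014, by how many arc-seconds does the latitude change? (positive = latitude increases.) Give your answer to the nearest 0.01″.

Δφ = 3.01″

sin φ = 0.606102, cos φ = 0.795387, sin λ = -0.083050, cos λ = 0.996545.
North component: ΔN = −sin φ cos λ·ΔX − sin φ sin λ·ΔY + cos φ·ΔZ = −(0.606102)(0.996545)(470) − (0.606102)(-0.083050)(154) + (0.795387)(464) = 92.93 m.
1° of latitude spans 111000 m, so Δφ = 92.93 / 111000 × 3600 = 3.014″.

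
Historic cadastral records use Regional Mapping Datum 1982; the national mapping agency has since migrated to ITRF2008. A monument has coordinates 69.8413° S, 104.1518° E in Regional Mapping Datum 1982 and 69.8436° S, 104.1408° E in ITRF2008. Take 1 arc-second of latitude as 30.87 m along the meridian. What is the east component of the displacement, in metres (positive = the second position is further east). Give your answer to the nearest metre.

Δφ = -69.8436° − -69.8413° = -0.0023°; Δλ = 104.1408° − 104.1518° = -0.0110°.
1° of latitude = 3600 × 30.87 = 111132 m.
ΔN = Δφ × 111132 = -255.6 m; ΔE = Δλ × 111132 × cos(-69.8413°) = -0.0110 × 111132 × 0.344622 = -421.3 m.

ΔE = -421 m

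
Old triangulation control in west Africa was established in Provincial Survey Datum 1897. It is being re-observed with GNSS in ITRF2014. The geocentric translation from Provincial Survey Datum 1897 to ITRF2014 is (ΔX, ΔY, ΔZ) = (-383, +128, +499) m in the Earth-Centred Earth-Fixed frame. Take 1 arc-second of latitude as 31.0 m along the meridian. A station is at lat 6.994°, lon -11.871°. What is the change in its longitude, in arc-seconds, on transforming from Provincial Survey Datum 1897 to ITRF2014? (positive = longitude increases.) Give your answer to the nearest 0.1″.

sin φ = 0.121765, cos φ = 0.992559, sin λ = -0.205709, cos λ = 0.978613.
East component: ΔE = −sin λ·ΔX + cos λ·ΔY = −(-0.205709)(-383) + (0.978613)(128) = 46.48 m.
1° of latitude spans 3600 × 31.00 = 111600 m; at latitude φ, 1° of longitude spans that × cos φ = 110769.6 m, so Δλ = 46.48 / 110769.6 × 3600 = 1.510″.

Δλ = 1.5″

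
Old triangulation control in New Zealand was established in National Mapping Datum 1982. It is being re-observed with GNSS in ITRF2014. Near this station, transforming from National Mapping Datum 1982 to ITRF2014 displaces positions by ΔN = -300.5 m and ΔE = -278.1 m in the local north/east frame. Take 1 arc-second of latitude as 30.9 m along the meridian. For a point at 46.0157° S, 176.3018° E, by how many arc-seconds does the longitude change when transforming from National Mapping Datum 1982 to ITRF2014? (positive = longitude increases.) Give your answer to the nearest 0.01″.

At latitude -46.0157°, cos φ = 0.694461.
1″ of longitude at this latitude = 30.90 × cos φ = 21.4589 m, so Δλ = -278.1 / 21.4589 = -12.960″.

Δλ = -12.96″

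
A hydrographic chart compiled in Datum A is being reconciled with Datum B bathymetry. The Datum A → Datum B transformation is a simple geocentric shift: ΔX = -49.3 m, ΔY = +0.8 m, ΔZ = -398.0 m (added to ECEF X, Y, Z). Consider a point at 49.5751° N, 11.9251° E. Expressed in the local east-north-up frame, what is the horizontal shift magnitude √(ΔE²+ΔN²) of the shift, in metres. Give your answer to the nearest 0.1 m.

At φ = 49.5751°, λ = 11.9251°: sin φ = 0.761257, cos φ = 0.648451, sin λ = 0.206633, cos λ = 0.978419.
ΔE = −sin λ·ΔX + cos λ·ΔY = −(0.206633)·(-49.3) + (0.978419)·(0.8) = 10.97 m.
ΔN = −sin φ cos λ·ΔX − sin φ sin λ·ΔY + cos φ·ΔZ = −(0.761257)(0.978419)(-49.3) − (0.761257)(0.206633)(0.8) + (0.648451)(-398.0) = -221.49 m.
Horizontal magnitude = √(ΔE² + ΔN²) = √(10.97² + (-221.49)²) = 221.76 m.

221.8 m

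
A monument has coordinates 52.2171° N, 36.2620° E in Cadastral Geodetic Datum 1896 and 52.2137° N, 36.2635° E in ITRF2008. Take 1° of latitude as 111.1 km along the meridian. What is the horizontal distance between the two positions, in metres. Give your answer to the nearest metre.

391 m

Δφ = 52.2137° − 52.2171° = -0.0034°; Δλ = 36.2635° − 36.2620° = +0.0015°.
ΔN = Δφ × 111100 = -377.7 m; ΔE = Δλ × 111100 × cos(52.2171°) = +0.0015 × 111100 × 0.612671 = 102.1 m.
Distance = √(ΔE² + ΔN²) = √(102.1² + (-377.7)²) = 391.3 m.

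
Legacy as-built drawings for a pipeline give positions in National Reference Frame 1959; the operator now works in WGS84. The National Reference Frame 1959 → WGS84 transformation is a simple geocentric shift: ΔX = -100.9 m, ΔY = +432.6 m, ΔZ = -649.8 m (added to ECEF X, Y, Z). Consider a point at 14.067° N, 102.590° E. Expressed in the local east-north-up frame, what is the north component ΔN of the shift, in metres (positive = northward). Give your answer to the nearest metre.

The local north axis is (−sin φ cos λ, −sin φ sin λ, cos φ), giving ΔN = -5.346 − 102.618 − 630.314 = -738.28 m.

ΔN = -738 m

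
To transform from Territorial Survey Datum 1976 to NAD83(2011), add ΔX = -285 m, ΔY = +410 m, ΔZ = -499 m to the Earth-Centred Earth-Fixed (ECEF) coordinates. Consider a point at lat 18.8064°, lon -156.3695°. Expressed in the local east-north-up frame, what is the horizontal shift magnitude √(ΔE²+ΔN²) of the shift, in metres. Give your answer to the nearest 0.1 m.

702.5 m

At φ = 18.8064°, λ = -156.3695°: sin φ = 0.322371, cos φ = 0.946613, sin λ = -0.400837, cos λ = -0.916149.
ΔE = −sin λ·ΔX + cos λ·ΔY = −(-0.400837)·(-285) + (-0.916149)·(410) = -489.86 m.
ΔN = −sin φ cos λ·ΔX − sin φ sin λ·ΔY + cos φ·ΔZ = −(0.322371)(-0.916149)(-285) − (0.322371)(-0.400837)(410) + (0.946613)(-499) = -503.55 m.
Horizontal magnitude = √(ΔE² + ΔN²) = √((-489.86)² + (-503.55)²) = 702.52 m.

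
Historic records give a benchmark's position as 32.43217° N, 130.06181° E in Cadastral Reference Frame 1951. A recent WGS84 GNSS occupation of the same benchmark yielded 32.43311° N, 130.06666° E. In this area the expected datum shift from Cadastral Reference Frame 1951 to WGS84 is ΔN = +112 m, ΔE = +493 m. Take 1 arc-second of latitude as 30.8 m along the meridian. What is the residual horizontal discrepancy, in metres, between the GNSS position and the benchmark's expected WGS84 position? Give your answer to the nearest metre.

40 m

Observed coordinate differences: Δφ = +0.00094°, Δλ = +0.00485°.
Converting to metres (1° lat = 110880 m, cos φ = 0.844027): observed ΔN = 104.2 m, observed ΔE = 453.9 m.
Subtracting the expected shift leaves a residual of 104.2 − (112) = -7.8 m north and 453.9 − (493) = -39.1 m east.
Residual distance = √((-7.8)² + (-39.1)²) = 39.9 m.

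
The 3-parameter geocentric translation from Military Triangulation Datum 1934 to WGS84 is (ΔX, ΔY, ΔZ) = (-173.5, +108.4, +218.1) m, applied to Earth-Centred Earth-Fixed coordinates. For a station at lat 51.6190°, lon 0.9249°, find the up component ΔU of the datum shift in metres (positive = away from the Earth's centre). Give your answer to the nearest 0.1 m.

The local up (radial) axis is (cos φ cos λ, cos φ sin λ, sin φ), giving ΔU = -107.710 + 1.086 + 170.968 = 64.34 m.

ΔU = 64.3 m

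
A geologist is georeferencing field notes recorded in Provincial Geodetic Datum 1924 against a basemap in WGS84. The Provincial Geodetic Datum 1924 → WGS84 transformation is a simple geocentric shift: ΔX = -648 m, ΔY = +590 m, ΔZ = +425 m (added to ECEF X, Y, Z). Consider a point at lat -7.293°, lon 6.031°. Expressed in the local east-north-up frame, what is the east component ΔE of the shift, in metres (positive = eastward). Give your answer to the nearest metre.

ΔE = 655 m

At φ = -7.293°, λ = 6.031°: sin φ = -0.126943, cos φ = 0.991910, sin λ = 0.105067, cos λ = 0.994465.
ΔE = −sin λ·ΔX + cos λ·ΔY = −(0.105067)·(-648) + (0.994465)·(590) = 654.82 m.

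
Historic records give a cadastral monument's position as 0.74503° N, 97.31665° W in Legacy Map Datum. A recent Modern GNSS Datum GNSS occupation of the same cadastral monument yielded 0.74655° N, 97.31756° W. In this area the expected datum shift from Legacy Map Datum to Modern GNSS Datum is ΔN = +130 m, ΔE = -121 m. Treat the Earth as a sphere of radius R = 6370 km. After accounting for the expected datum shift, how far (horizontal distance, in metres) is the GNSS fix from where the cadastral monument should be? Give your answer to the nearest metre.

44 m

Observed coordinate differences: Δφ = +0.00152°, Δλ = -0.00091°.
Converting to metres (1° lat = 111177 m, cos φ = 0.999915): observed ΔN = 169.0 m, observed ΔE = -101.2 m.
Subtracting the expected shift leaves a residual of 169.0 − (130) = 39.0 m north and -101.2 − (-121) = 19.8 m east.
Residual distance = √(39.0² + 19.8²) = 43.7 m.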